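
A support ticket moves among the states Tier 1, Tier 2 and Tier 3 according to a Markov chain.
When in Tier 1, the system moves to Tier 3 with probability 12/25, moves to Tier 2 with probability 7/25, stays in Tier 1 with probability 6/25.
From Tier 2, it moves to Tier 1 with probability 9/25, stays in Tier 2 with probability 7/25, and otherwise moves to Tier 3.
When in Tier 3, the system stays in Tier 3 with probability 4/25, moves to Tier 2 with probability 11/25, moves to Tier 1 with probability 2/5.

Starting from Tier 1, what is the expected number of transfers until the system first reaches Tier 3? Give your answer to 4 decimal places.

2.2401

Let t(s) be the expected number of transfers to first reach Tier 3 from state s, with t(Tier 3) = 0. Conditioning on the first transfer:
t(Tier 1) = 1 + 0.24·t(Tier 1) + 0.28·t(Tier 2)
t(Tier 2) = 1 + 0.36·t(Tier 1) + 0.28·t(Tier 2)
Solving: t(Tier 1) = 2.2401, t(Tier 2) = 2.5090.
Expected transfers from Tier 1 to Tier 3: 2.2401.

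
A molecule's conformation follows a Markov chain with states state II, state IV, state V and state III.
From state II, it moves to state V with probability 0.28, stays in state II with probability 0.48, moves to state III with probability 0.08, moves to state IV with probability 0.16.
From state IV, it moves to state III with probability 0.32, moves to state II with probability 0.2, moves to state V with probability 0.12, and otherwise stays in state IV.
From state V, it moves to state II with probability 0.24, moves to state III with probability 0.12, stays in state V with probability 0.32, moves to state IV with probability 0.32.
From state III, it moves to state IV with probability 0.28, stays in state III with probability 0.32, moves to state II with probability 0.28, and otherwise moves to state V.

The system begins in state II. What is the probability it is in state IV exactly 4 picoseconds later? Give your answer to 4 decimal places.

0.2720

Propagate the distribution vector 4 picoseconds from state II.
After 0 picoseconds: (1.0000, 0.0000, 0.0000, 0.0000)
After 1 picosecond: (0.4800, 0.1600, 0.2800, 0.0800)
After 2 picoseconds: (0.3520, 0.2464, 0.2528, 0.1488)
After 3 picoseconds: (0.3206, 0.2676, 0.2269, 0.1850)
After 4 picoseconds: (0.3136, 0.2720, 0.2167, 0.1977)
P(in state IV after 4 picoseconds) = 0.2720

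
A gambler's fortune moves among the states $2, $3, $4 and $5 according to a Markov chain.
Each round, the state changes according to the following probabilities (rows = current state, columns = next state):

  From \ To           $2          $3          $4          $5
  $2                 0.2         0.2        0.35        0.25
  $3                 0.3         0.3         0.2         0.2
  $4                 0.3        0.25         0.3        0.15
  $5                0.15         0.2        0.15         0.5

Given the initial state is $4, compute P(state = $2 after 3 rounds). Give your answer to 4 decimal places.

Propagate the distribution vector 3 rounds from $4.
After 0 rounds: (0.0000, 0.0000, 1.0000, 0.0000)
After 1 round: (0.3000, 0.2500, 0.3000, 0.1500)
After 2 rounds: (0.2475, 0.2400, 0.2675, 0.2450)
After 3 rounds: (0.2385, 0.2374, 0.2516, 0.2725)
P(in $2 after 3 rounds) = 0.2385

0.2385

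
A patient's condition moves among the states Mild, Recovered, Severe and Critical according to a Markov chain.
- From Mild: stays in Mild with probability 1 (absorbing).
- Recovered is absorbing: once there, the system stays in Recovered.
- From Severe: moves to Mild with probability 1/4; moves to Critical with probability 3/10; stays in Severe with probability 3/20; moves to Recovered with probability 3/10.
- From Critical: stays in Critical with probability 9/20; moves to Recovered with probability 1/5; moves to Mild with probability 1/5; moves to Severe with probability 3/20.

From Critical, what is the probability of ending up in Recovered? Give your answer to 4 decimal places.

0.5089

Let h(s) be the probability of absorption at Recovered starting from transient state s. Then h(Recovered) = 1 and h(Mild) = 0. By first-step analysis:
h(Severe) = 0.25·0 + 0.3·1 + 0.15·h(Severe) + 0.3·h(Critical)
h(Critical) = 0.2·0 + 0.2·1 + 0.15·h(Severe) + 0.45·h(Critical)
Solving: h(Severe) = 0.5325, h(Critical) = 0.5089.
Starting from Critical, the probability is 0.5089.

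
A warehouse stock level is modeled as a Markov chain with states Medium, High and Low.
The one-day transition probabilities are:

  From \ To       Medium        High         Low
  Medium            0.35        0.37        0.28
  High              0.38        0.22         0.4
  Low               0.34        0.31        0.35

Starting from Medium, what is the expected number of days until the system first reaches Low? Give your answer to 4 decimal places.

Let t(s) be the expected number of days to first reach Low from state s, with t(Low) = 0. Conditioning on the first day:
t(Medium) = 1 + 0.35·t(Medium) + 0.37·t(High)
t(High) = 1 + 0.38·t(Medium) + 0.22·t(High)
Solving: t(Medium) = 3.1386, t(High) = 2.8111.
Expected days from Medium to Low: 3.1386.

3.1386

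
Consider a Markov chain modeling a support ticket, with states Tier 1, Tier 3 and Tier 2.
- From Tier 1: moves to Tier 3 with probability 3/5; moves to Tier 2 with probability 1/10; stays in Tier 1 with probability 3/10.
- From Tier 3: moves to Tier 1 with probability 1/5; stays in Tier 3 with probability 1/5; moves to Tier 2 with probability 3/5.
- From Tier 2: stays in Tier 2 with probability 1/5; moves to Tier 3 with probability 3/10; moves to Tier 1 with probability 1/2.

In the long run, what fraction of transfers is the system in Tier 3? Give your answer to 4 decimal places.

Let the stationary distribution be π with π = πP and π_1 + π_2 + π_3 = 1.
π_1 = 0.3·π_1 + 0.2·π_2 + 0.5·π_3
π_2 = 0.6·π_1 + 0.2·π_2 + 0.3·π_3
Solving with the normalization constraint gives π = (0.3262, 0.3617, 0.3121).
So the stationary probability of Tier 3 is 0.3617.

0.3617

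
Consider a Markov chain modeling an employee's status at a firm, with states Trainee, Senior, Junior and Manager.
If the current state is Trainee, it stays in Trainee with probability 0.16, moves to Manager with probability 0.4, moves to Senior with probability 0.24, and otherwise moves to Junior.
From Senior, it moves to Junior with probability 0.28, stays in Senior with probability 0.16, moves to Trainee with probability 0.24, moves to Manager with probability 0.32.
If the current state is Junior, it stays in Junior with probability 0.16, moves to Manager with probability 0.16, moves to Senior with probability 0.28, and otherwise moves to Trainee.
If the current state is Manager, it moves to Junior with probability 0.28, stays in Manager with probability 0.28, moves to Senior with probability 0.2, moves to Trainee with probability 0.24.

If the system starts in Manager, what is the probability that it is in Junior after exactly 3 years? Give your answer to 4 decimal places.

0.2315

Propagate the distribution vector 3 years from Manager.
After 0 years: (0.0000, 0.0000, 0.0000, 1.0000)
After 1 year: (0.2400, 0.2000, 0.2800, 0.2800)
After 2 years: (0.2656, 0.2240, 0.2272, 0.2832)
After 3 years: (0.2551, 0.2198, 0.2315, 0.2936)
P(in Junior after 3 years) = 0.2315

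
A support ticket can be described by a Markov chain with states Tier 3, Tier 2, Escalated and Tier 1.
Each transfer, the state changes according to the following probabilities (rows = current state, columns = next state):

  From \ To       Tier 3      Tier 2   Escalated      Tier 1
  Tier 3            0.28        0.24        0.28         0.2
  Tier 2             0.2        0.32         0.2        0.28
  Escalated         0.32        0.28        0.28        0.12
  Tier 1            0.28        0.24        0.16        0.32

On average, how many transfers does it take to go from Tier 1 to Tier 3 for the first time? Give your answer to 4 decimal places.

3.7563

Let t(s) be the expected number of transfers to first reach Tier 3 from state s, with t(Tier 3) = 0. Conditioning on the first transfer:
t(Tier 2) = 1 + 0.32·t(Tier 2) + 0.2·t(Escalated) + 0.28·t(Tier 1)
t(Escalated) = 1 + 0.28·t(Tier 2) + 0.28·t(Escalated) + 0.12·t(Tier 1)
t(Tier 1) = 1 + 0.24·t(Tier 2) + 0.16·t(Escalated) + 0.32·t(Tier 1)
Solving: t(Tier 2) = 4.0762, t(Escalated) = 3.6001, t(Tier 1) = 3.7563.
Expected transfers from Tier 1 to Tier 3: 3.7563.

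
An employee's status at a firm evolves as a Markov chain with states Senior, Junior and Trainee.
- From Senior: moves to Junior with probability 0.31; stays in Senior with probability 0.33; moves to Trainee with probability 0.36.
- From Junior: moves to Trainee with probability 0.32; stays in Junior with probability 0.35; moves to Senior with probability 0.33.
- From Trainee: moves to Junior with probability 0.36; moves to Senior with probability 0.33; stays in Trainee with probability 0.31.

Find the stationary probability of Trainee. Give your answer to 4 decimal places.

0.3299

Let the stationary distribution be π with π = πP and π_1 + π_2 + π_3 = 1.
π_1 = 0.33·π_1 + 0.33·π_2 + 0.33·π_3
π_2 = 0.31·π_1 + 0.35·π_2 + 0.36·π_3
Solving with the normalization constraint gives π = (0.3300, 0.3401, 0.3299).
So the stationary probability of Trainee is 0.3299.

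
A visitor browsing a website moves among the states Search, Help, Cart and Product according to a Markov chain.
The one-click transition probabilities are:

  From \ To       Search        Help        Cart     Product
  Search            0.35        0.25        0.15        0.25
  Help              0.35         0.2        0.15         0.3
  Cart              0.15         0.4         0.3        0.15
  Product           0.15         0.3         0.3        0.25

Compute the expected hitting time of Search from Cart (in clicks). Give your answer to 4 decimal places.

4.6945

Let t(s) be the expected number of clicks to first reach Search from state s, with t(Search) = 0. Conditioning on the first click:
t(Help) = 1 + 0.2·t(Help) + 0.15·t(Cart) + 0.3·t(Product)
t(Cart) = 1 + 0.4·t(Help) + 0.3·t(Cart) + 0.15·t(Product)
t(Product) = 1 + 0.3·t(Help) + 0.3·t(Cart) + 0.25·t(Product)
Solving: t(Help) = 3.9228, t(Cart) = 4.6945, t(Product) = 4.7803.
Expected clicks from Cart to Search: 4.6945.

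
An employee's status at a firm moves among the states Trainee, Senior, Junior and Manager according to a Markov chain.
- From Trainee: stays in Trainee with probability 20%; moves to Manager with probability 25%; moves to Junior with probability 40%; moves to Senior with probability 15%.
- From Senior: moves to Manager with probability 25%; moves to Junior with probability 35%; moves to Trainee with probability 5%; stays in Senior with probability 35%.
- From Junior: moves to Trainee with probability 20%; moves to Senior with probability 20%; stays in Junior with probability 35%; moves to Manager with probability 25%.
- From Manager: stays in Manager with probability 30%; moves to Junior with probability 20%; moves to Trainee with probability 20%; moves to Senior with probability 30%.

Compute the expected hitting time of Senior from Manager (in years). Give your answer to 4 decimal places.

4.1363

Let t(s) be the expected number of years to first reach Senior from state s, with t(Senior) = 0. Conditioning on the first year:
t(Trainee) = 1 + 0.2·t(Trainee) + 0.4·t(Junior) + 0.25·t(Manager)
t(Junior) = 1 + 0.2·t(Trainee) + 0.35·t(Junior) + 0.25·t(Manager)
t(Manager) = 1 + 0.2·t(Trainee) + 0.2·t(Junior) + 0.3·t(Manager)
Solving: t(Trainee) = 4.8540, t(Junior) = 4.6229, t(Manager) = 4.1363.
Expected years from Manager to Senior: 4.1363.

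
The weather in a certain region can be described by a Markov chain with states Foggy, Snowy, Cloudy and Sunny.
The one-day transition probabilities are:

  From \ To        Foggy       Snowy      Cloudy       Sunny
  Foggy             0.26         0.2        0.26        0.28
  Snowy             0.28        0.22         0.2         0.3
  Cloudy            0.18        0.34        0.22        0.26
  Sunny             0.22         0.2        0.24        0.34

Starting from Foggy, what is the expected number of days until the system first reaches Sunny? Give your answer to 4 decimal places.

Let t(s) be the expected number of days to first reach Sunny from state s, with t(Sunny) = 0. Conditioning on the first day:
t(Foggy) = 1 + 0.26·t(Foggy) + 0.2·t(Snowy) + 0.26·t(Cloudy)
t(Snowy) = 1 + 0.28·t(Foggy) + 0.22·t(Snowy) + 0.2·t(Cloudy)
t(Cloudy) = 1 + 0.18·t(Foggy) + 0.34·t(Snowy) + 0.22·t(Cloudy)
Solving: t(Foggy) = 3.5710, t(Snowy) = 3.4946, t(Cloudy) = 3.6294.
Expected days from Foggy to Sunny: 3.5710.

3.5710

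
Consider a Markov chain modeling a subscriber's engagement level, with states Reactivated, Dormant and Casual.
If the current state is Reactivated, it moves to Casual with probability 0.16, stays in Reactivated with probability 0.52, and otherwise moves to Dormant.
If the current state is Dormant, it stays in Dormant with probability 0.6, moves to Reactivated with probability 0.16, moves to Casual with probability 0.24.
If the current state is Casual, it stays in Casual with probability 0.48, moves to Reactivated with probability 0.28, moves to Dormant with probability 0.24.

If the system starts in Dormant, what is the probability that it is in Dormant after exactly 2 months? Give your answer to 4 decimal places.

Sum over the intermediate state after 1 month:
P = P(Dormant→Reactivated)·P(Reactivated→Dormant) + P(Dormant→Dormant)·P(Dormant→Dormant) + P(Dormant→Casual)·P(Casual→Dormant)
  = 0.16×0.32 + 0.6×0.6 + 0.24×0.24
  = 0.0512 + 0.3600 + 0.0576 = 0.4688

0.4688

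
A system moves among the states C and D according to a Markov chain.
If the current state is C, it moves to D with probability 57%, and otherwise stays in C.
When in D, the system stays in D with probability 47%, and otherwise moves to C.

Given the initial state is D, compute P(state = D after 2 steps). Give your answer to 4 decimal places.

0.5230

Sum over the intermediate state after 1 step:
P = P(D→C)·P(C→D) + P(D→D)·P(D→D)
  = 0.53×0.57 + 0.47×0.47
  = 0.3021 + 0.2209 = 0.5230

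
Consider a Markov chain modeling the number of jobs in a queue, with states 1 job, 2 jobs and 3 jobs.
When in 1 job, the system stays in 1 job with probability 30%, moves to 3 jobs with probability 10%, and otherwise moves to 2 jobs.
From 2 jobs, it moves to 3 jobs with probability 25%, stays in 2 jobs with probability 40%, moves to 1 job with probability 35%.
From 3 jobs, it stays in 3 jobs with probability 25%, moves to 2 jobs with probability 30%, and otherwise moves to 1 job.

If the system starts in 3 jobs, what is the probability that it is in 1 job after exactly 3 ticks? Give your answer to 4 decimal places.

0.3506

Propagate the distribution vector 3 ticks from 3 jobs.
After 0 ticks: (0.0000, 0.0000, 1.0000)
After 1 tick: (0.4500, 0.3000, 0.2500)
After 2 ticks: (0.3525, 0.4650, 0.1825)
After 3 ticks: (0.3506, 0.4523, 0.1971)
P(in 1 job after 3 ticks) = 0.3506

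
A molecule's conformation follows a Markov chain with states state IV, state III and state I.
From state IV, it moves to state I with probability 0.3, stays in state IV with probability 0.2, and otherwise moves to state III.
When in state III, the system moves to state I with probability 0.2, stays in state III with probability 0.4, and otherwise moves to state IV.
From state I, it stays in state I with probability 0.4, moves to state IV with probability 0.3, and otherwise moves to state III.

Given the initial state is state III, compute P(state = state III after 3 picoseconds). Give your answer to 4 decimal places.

0.4020

Propagate the distribution vector 3 picoseconds from state III.
After 0 picoseconds: (0.0000, 1.0000, 0.0000)
After 1 picosecond: (0.4000, 0.4000, 0.2000)
After 2 picoseconds: (0.3000, 0.4200, 0.2800)
After 3 picoseconds: (0.3120, 0.4020, 0.2860)
P(in state III after 3 picoseconds) = 0.4020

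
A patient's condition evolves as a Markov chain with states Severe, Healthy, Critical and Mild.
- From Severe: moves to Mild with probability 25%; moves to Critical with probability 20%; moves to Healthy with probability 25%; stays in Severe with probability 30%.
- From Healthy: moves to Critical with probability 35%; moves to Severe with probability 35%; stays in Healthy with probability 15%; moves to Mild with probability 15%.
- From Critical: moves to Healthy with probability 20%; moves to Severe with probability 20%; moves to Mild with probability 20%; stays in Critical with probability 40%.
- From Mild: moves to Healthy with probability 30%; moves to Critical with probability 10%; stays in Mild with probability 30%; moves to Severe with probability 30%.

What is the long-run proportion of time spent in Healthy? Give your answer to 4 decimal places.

0.2255

Let the stationary distribution be π with π = πP and π_1 + π_2 + π_3 + π_4 = 1.
π_1 = 0.3·π_1 + 0.35·π_2 + 0.2·π_3 + 0.3·π_4
π_2 = 0.25·π_1 + 0.15·π_2 + 0.2·π_3 + 0.3·π_4
π_3 = 0.2·π_1 + 0.35·π_2 + 0.4·π_3 + 0.1·π_4
Solving with the normalization constraint gives π = (0.2849, 0.2255, 0.2641, 0.2255).
So the stationary probability of Healthy is 0.2255.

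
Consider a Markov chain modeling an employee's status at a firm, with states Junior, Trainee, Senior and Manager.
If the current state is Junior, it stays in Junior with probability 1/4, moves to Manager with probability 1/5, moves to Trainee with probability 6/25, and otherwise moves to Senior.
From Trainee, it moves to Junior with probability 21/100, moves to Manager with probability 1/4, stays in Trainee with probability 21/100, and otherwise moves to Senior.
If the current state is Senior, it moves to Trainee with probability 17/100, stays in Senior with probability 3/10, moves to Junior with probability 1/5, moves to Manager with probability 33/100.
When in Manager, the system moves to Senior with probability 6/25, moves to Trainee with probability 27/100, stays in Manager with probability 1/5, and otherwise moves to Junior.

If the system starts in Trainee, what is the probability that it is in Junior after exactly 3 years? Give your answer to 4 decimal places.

Propagate the distribution vector 3 years from Trainee.
After 0 years: (0.0000, 1.0000, 0.0000, 0.0000)
After 1 year: (0.2100, 0.2100, 0.3300, 0.2500)
After 2 years: (0.2351, 0.2181, 0.2934, 0.2534)
After 3 years: (0.2367, 0.2205, 0.2937, 0.2490)
P(in Junior after 3 years) = 0.2367

0.2367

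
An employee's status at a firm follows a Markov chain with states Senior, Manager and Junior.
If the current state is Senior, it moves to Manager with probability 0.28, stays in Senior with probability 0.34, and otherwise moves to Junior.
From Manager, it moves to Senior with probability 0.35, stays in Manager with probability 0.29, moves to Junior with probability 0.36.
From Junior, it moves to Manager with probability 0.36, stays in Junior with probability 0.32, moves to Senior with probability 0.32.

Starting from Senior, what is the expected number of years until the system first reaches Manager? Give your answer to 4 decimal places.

3.2396

Let t(s) be the expected number of years to first reach Manager from state s, with t(Manager) = 0. Conditioning on the first year:
t(Senior) = 1 + 0.34·t(Senior) + 0.38·t(Junior)
t(Junior) = 1 + 0.32·t(Senior) + 0.32·t(Junior)
Solving: t(Senior) = 3.2396, t(Junior) = 2.9951.
Expected years from Senior to Manager: 3.2396.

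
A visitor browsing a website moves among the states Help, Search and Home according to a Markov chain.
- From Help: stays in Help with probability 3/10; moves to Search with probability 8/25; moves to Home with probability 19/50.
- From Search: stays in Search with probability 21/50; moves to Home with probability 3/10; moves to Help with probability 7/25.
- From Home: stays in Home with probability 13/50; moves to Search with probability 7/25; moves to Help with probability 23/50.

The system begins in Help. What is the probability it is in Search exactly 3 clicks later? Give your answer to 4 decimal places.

0.3413

Propagate the distribution vector 3 clicks from Help.
After 0 clicks: (1.0000, 0.0000, 0.0000)
After 1 click: (0.3000, 0.3200, 0.3800)
After 2 clicks: (0.3544, 0.3368, 0.3088)
After 3 clicks: (0.3427, 0.3413, 0.3160)
P(in Search after 3 clicks) = 0.3413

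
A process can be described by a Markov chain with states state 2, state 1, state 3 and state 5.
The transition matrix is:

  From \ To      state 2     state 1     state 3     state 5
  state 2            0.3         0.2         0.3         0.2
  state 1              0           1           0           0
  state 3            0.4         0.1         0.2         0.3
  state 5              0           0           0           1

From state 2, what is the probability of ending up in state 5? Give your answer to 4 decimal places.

0.5682

Let h(s) be the probability of absorption at state 5 starting from transient state s. Then h(state 5) = 1 and h(state 1) = 0. By first-step analysis:
h(state 2) = 0.3·h(state 2) + 0.2·0 + 0.3·h(state 3) + 0.2·1
h(state 3) = 0.4·h(state 2) + 0.1·0 + 0.2·h(state 3) + 0.3·1
Solving: h(state 2) = 0.5682, h(state 3) = 0.6591.
Starting from state 2, the probability is 0.5682.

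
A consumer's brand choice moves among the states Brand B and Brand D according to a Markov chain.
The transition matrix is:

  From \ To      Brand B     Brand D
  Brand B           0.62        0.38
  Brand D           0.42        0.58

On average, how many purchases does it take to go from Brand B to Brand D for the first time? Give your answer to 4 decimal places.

Let t(s) be the expected number of purchases to first reach Brand D from state s, with t(Brand D) = 0. Conditioning on the first purchase:
t(Brand B) = 1 + 0.62·t(Brand B)
Solving: t(Brand B) = 2.6316.
Expected purchases from Brand B to Brand D: 2.6316.

2.6316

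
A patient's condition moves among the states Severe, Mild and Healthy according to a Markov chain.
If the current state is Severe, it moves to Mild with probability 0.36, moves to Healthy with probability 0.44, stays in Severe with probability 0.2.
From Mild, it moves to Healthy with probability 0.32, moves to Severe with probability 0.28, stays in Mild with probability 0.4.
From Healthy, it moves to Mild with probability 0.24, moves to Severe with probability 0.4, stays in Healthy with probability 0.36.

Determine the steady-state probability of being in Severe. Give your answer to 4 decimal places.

0.3005

Let the stationary distribution be π with π = πP and π_1 + π_2 + π_3 = 1.
π_1 = 0.2·π_1 + 0.28·π_2 + 0.4·π_3
π_2 = 0.36·π_1 + 0.4·π_2 + 0.24·π_3
Solving with the normalization constraint gives π = (0.3005, 0.3286, 0.3709).
So the stationary probability of Severe is 0.3005.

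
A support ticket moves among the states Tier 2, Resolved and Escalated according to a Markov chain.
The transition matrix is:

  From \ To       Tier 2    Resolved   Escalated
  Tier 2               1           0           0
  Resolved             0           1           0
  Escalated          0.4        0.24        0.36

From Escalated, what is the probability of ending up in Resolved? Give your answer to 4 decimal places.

Let h(s) be the probability of absorption at Resolved starting from transient state s. Then h(Resolved) = 1 and h(Tier 2) = 0. By first-step analysis:
h(Escalated) = 0.4·0 + 0.24·1 + 0.36·h(Escalated)
Solving: h(Escalated) = 0.3750.
Starting from Escalated, the probability is 0.3750.

0.3750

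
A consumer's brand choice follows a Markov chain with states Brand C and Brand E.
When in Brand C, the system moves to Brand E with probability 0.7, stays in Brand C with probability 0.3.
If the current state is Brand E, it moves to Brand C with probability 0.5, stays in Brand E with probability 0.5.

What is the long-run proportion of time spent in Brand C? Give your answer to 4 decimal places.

Let the stationary distribution be π with π = πP and π_1 + π_2 = 1.
π_1 = 0.3·π_1 + 0.5·π_2
Solving with the normalization constraint gives π = (0.4167, 0.5833).
So the stationary probability of Brand C is 0.4167.

0.4167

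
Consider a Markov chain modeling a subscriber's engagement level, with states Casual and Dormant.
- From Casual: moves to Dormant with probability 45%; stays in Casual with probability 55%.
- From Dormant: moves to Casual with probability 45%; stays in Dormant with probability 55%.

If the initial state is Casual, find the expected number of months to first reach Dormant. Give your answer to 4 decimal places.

Let t(s) be the expected number of months to first reach Dormant from state s, with t(Dormant) = 0. Conditioning on the first month:
t(Casual) = 1 + 0.55·t(Casual)
Solving: t(Casual) = 2.2222.
Expected months from Casual to Dormant: 2.2222.

2.2222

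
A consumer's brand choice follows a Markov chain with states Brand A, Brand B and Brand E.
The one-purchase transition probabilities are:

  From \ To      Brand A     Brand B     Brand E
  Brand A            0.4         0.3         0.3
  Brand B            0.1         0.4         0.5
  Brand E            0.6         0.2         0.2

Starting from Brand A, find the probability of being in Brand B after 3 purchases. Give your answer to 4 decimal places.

Propagate the distribution vector 3 purchases from Brand A.
After 0 purchases: (1.0000, 0.0000, 0.0000)
After 1 purchase: (0.4000, 0.3000, 0.3000)
After 2 purchases: (0.3700, 0.3000, 0.3300)
After 3 purchases: (0.3760, 0.2970, 0.3270)
P(in Brand B after 3 purchases) = 0.2970

0.2970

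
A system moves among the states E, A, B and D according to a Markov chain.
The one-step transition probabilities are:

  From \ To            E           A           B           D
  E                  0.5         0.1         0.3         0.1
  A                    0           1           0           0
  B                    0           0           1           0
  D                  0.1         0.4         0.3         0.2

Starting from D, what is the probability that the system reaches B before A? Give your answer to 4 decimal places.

Let h(s) be the probability of absorption at B starting from transient state s. Then h(B) = 1 and h(A) = 0. By first-step analysis:
h(E) = 0.5·h(E) + 0.1·0 + 0.3·1 + 0.1·h(D)
h(D) = 0.1·h(E) + 0.4·0 + 0.3·1 + 0.2·h(D)
Solving: h(E) = 0.6923, h(D) = 0.4615.
Starting from D, the probability is 0.4615.

0.4615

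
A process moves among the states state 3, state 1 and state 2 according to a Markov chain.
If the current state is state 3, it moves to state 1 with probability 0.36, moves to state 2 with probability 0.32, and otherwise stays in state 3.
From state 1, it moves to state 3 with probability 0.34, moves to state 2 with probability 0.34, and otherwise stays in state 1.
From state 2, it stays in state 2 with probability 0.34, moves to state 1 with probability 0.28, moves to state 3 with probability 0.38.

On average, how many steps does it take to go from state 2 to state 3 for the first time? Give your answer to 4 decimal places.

Let t(s) be the expected number of steps to first reach state 3 from state s, with t(state 3) = 0. Conditioning on the first step:
t(state 1) = 1 + 0.32·t(state 1) + 0.34·t(state 2)
t(state 2) = 1 + 0.28·t(state 1) + 0.34·t(state 2)
Solving: t(state 1) = 2.8281, t(state 2) = 2.7149.
Expected steps from state 2 to state 3: 2.7149.

2.7149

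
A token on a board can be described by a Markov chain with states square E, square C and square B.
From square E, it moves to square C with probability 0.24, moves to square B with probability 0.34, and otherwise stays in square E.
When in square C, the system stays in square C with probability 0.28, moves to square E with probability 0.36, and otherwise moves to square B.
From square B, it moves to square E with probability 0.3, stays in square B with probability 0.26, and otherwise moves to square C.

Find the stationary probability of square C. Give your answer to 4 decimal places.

0.3168

Let the stationary distribution be π with π = πP and π_1 + π_2 + π_3 = 1.
π_1 = 0.42·π_1 + 0.36·π_2 + 0.3·π_3
π_2 = 0.24·π_1 + 0.28·π_2 + 0.44·π_3
Solving with the normalization constraint gives π = (0.3625, 0.3168, 0.3207).
So the stationary probability of square C is 0.3168.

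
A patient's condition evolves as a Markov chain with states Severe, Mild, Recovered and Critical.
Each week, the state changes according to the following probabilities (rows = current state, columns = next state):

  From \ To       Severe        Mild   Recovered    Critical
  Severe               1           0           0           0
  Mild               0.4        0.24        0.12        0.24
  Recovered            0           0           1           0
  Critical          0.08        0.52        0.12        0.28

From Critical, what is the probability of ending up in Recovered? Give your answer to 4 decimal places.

Let h(s) be the probability of absorption at Recovered starting from transient state s. Then h(Recovered) = 1 and h(Severe) = 0. By first-step analysis:
h(Mild) = 0.4·0 + 0.24·h(Mild) + 0.12·1 + 0.24·h(Critical)
h(Critical) = 0.08·0 + 0.52·h(Mild) + 0.12·1 + 0.28·h(Critical)
Solving: h(Mild) = 0.2727, h(Critical) = 0.3636.
Starting from Critical, the probability is 0.3636.

0.3636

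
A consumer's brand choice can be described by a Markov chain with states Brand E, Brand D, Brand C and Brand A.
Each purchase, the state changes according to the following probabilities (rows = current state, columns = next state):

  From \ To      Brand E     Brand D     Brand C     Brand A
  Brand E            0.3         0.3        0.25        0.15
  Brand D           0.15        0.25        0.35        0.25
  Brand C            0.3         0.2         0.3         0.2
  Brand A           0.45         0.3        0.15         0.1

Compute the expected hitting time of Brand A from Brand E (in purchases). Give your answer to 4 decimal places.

Let t(s) be the expected number of purchases to first reach Brand A from state s, with t(Brand A) = 0. Conditioning on the first purchase:
t(Brand E) = 1 + 0.3·t(Brand E) + 0.3·t(Brand D) + 0.25·t(Brand C)
t(Brand D) = 1 + 0.15·t(Brand E) + 0.25·t(Brand D) + 0.35·t(Brand C)
t(Brand C) = 1 + 0.3·t(Brand E) + 0.2·t(Brand D) + 0.3·t(Brand C)
Solving: t(Brand E) = 5.2542, t(Brand D) = 4.7327, t(Brand C) = 5.0326.
Expected purchases from Brand E to Brand A: 5.2542.

5.2542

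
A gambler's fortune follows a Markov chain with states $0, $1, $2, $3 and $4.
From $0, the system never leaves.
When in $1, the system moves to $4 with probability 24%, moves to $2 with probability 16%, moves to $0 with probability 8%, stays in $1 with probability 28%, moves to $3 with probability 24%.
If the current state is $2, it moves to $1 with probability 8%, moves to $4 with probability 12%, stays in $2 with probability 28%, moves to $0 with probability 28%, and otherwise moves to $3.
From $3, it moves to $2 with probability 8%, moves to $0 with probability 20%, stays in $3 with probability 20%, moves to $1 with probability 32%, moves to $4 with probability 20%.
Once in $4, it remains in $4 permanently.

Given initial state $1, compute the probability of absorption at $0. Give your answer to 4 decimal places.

0.3981

Let h(s) be the probability of absorption at $0 starting from transient state s. Then h($0) = 1 and h($4) = 0. By first-step analysis:
h($1) = 0.08·1 + 0.28·h($1) + 0.16·h($2) + 0.24·h($3) + 0.24·0
h($2) = 0.28·1 + 0.08·h($1) + 0.28·h($2) + 0.24·h($3) + 0.12·0
h($3) = 0.2·1 + 0.32·h($1) + 0.08·h($2) + 0.2·h($3) + 0.2·0
Solving: h($1) = 0.3981, h($2) = 0.5892, h($3) = 0.4682.
Starting from $1, the probability is 0.3981.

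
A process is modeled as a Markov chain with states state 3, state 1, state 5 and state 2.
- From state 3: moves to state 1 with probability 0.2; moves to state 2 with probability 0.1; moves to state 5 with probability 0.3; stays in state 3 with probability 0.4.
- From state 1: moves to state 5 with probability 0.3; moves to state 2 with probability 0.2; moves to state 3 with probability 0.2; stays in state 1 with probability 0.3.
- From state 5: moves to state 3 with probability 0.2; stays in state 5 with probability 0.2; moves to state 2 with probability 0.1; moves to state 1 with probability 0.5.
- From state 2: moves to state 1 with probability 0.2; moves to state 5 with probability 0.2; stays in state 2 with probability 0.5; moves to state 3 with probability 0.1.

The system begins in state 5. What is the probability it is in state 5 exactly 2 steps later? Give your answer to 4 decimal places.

0.2700

Propagate the distribution vector 2 steps from state 5.
After 0 steps: (0.0000, 0.0000, 1.0000, 0.0000)
After 1 step: (0.2000, 0.5000, 0.2000, 0.1000)
After 2 steps: (0.2300, 0.3100, 0.2700, 0.1900)
P(in state 5 after 2 steps) = 0.2700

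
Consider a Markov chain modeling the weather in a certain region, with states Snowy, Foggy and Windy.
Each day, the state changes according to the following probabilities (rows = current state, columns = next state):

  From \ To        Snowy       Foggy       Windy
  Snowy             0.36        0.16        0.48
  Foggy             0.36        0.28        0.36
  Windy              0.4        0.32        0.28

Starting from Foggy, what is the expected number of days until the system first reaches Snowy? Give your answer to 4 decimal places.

Let t(s) be the expected number of days to first reach Snowy from state s, with t(Snowy) = 0. Conditioning on the first day:
t(Foggy) = 1 + 0.28·t(Foggy) + 0.36·t(Windy)
t(Windy) = 1 + 0.32·t(Foggy) + 0.28·t(Windy)
Solving: t(Foggy) = 2.6786, t(Windy) = 2.5794.
Expected days from Foggy to Snowy: 2.6786.

2.6786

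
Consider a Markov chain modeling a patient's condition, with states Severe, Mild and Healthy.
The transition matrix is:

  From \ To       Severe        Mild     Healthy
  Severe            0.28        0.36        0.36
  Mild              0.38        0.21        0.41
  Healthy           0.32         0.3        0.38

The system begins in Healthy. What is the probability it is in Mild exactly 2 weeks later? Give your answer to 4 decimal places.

0.2922

Sum over the intermediate state after 1 week:
P = P(Healthy→Severe)·P(Severe→Mild) + P(Healthy→Mild)·P(Mild→Mild) + P(Healthy→Healthy)·P(Healthy→Mild)
  = 0.32×0.36 + 0.3×0.21 + 0.38×0.3
  = 0.1152 + 0.0630 + 0.1140 = 0.2922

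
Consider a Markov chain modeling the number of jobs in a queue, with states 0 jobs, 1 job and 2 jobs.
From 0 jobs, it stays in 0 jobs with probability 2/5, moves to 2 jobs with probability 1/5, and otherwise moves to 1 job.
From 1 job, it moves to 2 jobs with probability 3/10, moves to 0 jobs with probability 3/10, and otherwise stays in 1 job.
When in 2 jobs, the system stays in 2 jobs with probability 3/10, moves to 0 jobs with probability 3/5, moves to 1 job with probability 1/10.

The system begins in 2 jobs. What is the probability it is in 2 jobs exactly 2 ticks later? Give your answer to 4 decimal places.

0.2400

Sum over the intermediate state after 1 tick:
P = P(2 jobs→0 jobs)·P(0 jobs→2 jobs) + P(2 jobs→1 job)·P(1 job→2 jobs) + P(2 jobs→2 jobs)·P(2 jobs→2 jobs)
  = 0.6×0.2 + 0.1×0.3 + 0.3×0.3
  = 0.1200 + 0.0300 + 0.0900 = 0.2400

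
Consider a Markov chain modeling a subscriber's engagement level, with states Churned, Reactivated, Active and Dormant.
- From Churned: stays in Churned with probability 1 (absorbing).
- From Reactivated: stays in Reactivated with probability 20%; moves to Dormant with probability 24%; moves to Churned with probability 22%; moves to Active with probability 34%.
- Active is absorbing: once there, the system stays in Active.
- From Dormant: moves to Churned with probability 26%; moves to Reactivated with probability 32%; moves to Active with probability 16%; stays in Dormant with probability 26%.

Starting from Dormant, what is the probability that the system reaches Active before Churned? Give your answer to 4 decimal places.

Let h(s) be the probability of absorption at Active starting from transient state s. Then h(Active) = 1 and h(Churned) = 0. By first-step analysis:
h(Reactivated) = 0.22·0 + 0.2·h(Reactivated) + 0.34·1 + 0.24·h(Dormant)
h(Dormant) = 0.26·0 + 0.32·h(Reactivated) + 0.16·1 + 0.26·h(Dormant)
Solving: h(Reactivated) = 0.5629, h(Dormant) = 0.4596.
Starting from Dormant, the probability is 0.4596.

0.4596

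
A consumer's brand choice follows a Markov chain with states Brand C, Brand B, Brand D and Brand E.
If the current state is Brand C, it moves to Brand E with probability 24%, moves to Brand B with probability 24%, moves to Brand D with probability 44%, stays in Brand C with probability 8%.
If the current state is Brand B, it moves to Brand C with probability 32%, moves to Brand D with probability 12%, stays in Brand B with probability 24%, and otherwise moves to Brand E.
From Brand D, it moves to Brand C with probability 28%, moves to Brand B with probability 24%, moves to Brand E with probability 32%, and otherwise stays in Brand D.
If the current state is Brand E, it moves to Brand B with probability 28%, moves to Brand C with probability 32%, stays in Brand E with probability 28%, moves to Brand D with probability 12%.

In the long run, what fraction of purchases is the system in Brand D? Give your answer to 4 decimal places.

Let the stationary distribution be π with π = πP and π_1 + π_2 + π_3 + π_4 = 1.
π_1 = 0.08·π_1 + 0.32·π_2 + 0.28·π_3 + 0.32·π_4
π_2 = 0.24·π_1 + 0.24·π_2 + 0.24·π_3 + 0.28·π_4
π_3 = 0.44·π_1 + 0.12·π_2 + 0.16·π_3 + 0.12·π_4
Solving with the normalization constraint gives π = (0.2513, 0.2515, 0.2088, 0.2884).
So the stationary probability of Brand D is 0.2088.

0.2088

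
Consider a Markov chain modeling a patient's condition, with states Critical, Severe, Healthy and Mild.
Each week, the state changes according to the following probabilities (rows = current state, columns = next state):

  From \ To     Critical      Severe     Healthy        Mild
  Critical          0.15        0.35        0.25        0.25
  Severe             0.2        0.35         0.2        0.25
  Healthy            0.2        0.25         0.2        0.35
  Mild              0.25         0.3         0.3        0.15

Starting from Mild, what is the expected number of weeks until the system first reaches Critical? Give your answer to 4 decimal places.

Let t(s) be the expected number of weeks to first reach Critical from state s, with t(Critical) = 0. Conditioning on the first week:
t(Severe) = 1 + 0.35·t(Severe) + 0.2·t(Healthy) + 0.25·t(Mild)
t(Healthy) = 1 + 0.25·t(Severe) + 0.2·t(Healthy) + 0.35·t(Mild)
t(Mild) = 1 + 0.3·t(Severe) + 0.3·t(Healthy) + 0.15·t(Mild)
Solving: t(Severe) = 4.7084, t(Healthy) = 4.6868, t(Mild) = 4.4924.
Expected weeks from Mild to Critical: 4.4924.

4.4924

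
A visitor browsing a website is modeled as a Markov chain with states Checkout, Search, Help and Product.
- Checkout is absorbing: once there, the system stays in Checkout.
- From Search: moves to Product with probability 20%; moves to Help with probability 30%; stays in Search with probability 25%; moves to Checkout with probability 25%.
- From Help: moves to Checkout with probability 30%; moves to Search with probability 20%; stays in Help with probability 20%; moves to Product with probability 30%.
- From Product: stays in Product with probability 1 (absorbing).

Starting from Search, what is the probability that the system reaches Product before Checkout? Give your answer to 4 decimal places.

0.4630

Let h(s) be the probability of absorption at Product starting from transient state s. Then h(Product) = 1 and h(Checkout) = 0. By first-step analysis:
h(Search) = 0.25·0 + 0.25·h(Search) + 0.3·h(Help) + 0.2·1
h(Help) = 0.3·0 + 0.2·h(Search) + 0.2·h(Help) + 0.3·1
Solving: h(Search) = 0.4630, h(Help) = 0.4907.
Starting from Search, the probability is 0.4630.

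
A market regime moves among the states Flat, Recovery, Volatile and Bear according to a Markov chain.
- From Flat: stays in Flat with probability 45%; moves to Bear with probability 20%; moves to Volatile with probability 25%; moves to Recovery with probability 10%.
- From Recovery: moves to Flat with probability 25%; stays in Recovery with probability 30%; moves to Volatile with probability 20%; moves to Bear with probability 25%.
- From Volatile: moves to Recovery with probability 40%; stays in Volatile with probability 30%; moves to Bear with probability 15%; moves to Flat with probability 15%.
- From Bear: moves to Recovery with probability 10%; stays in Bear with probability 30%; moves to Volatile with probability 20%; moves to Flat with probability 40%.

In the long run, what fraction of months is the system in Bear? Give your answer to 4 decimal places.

Let the stationary distribution be π with π = πP and π_1 + π_2 + π_3 + π_4 = 1.
π_1 = 0.45·π_1 + 0.25·π_2 + 0.15·π_3 + 0.4·π_4
π_2 = 0.1·π_1 + 0.3·π_2 + 0.4·π_3 + 0.1·π_4
π_3 = 0.25·π_1 + 0.2·π_2 + 0.3·π_3 + 0.2·π_4
Solving with the normalization constraint gives π = (0.3239, 0.2151, 0.2402, 0.2208).
So the stationary probability of Bear is 0.2208.

0.2208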